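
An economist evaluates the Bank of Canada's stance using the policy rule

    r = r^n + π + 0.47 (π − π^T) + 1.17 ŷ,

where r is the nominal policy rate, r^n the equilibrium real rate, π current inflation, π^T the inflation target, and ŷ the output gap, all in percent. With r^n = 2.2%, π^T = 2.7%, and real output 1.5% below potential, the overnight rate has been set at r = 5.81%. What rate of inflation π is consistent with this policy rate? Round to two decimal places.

4.51%

Output 1.5% below potential → ŷ = -1.5.
Collecting π: r = r^n + (1 + 0.47) π − 0.47 π^T + 1.17 ŷ
1.47 π = 5.81 − 2.2 + 0.47 × 2.7 − 1.17 × (-1.5) = 6.634
π = 6.634 / 1.47 = 4.51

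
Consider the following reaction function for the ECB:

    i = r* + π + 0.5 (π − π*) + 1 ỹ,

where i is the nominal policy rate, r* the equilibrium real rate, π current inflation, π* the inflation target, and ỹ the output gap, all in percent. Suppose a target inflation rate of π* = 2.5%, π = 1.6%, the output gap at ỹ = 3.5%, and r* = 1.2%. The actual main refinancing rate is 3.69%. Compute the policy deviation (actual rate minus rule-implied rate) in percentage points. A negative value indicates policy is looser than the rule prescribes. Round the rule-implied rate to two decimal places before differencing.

i = 1.2 + 1.6 + 0.5 × (1.6 − 2.5) + 1 × 3.5
   = 1.2 + 1.6 − 0.45 + 3.5 = 5.85
Deviation = 3.69 − 5.85 = -2.16 pp.

-2.16 pp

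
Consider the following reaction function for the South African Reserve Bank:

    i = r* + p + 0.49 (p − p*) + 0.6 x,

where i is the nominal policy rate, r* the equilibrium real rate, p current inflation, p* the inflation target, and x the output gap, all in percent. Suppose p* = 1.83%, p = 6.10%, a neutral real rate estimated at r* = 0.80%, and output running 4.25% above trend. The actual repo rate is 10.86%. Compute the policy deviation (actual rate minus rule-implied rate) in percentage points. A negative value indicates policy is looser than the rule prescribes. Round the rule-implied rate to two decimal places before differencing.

-0.68 pp

Output 4.25% above potential → x = 4.25.
i = 0.80 + 6.10 + 0.49 × (6.10 − 1.83) + 0.6 × 4.25
   = 0.80 + 6.1 + 2.0923 + 2.55 = 11.54
Deviation = 10.86 − 11.54 = -0.68 pp.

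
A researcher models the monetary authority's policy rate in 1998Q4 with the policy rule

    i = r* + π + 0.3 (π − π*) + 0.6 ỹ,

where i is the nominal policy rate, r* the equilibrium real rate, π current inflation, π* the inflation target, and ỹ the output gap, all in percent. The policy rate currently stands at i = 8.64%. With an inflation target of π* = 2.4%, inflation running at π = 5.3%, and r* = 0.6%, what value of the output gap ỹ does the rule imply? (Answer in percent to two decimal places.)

0.6 ỹ = 8.64 − 0.6 − 5.3 − 0.3 × (5.3 − 2.4) = 1.87
ỹ = 1.87 / 0.6 = 3.12

3.12%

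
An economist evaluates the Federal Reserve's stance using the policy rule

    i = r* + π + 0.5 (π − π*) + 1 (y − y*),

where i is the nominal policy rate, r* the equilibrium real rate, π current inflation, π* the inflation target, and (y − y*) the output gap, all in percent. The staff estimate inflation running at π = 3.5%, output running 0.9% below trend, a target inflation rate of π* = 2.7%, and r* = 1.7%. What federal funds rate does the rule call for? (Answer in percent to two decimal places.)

4.70%

Output 0.9% below potential → (y − y*) = -0.9.
i = 1.7 + 3.5 + 0.5 × (3.5 − 2.7) + 1 × (-0.9)
   = 1.7 + 3.5 + 0.4 − 0.9 = 4.70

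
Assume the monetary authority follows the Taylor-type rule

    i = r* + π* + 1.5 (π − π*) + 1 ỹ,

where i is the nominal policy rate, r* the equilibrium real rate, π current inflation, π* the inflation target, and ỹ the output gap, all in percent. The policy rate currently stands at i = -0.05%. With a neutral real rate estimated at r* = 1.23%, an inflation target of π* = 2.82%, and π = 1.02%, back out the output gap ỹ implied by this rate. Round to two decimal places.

1 ỹ = -0.05 − 1.23 − 2.82 − 1.5 × (1.02 − 2.82) = -1.4
ỹ = -1.4 / 1 = -1.40

-1.40%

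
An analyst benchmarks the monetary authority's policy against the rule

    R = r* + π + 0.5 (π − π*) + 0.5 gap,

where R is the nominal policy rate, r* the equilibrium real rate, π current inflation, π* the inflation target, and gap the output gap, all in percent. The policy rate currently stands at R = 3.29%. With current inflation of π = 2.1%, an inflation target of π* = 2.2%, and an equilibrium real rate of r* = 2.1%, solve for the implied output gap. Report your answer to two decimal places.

-1.72%

0.5 gap = 3.29 − 2.1 − 2.1 − 0.5 × (2.1 − 2.2) = -0.86
gap = -0.86 / 0.5 = -1.72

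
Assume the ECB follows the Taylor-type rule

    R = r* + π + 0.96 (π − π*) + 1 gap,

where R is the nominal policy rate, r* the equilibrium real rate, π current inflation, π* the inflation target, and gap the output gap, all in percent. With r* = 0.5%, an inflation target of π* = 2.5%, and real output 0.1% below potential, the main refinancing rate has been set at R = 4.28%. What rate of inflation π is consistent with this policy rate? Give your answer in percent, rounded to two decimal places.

3.20%

Output 0.1% below potential → gap = -0.1.
Collecting π: R = r* + (1 + 0.96) π − 0.96 π* + 1 gap
1.96 π = 4.28 − 0.5 + 0.96 × 2.5 − 1 × (-0.1) = 6.28
π = 6.28 / 1.96 = 3.20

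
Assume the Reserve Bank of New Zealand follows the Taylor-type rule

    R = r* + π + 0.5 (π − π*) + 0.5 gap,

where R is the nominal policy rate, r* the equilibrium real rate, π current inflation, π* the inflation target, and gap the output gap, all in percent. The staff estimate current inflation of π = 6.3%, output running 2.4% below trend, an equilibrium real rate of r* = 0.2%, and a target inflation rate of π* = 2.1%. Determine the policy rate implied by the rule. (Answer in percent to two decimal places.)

7.40%

Output 2.4% below potential → gap = -2.4.
R = 0.2 + 6.3 + 0.5 × (6.3 − 2.1) + 0.5 × (-2.4)
   = 0.2 + 6.3 + 2.1 − 1.2 = 7.40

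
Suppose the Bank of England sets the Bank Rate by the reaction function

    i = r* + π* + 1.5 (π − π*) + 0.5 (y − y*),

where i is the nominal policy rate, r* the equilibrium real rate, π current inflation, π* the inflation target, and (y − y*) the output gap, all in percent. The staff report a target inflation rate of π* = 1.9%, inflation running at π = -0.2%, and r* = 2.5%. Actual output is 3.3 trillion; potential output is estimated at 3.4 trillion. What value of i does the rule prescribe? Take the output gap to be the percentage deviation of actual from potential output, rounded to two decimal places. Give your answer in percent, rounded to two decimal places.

Output gap = 100 × (3.3 − 3.4) / 3.4 = -2.94%.
i = 2.50 + 1.90 + 1.5 × (-0.20 − 1.90) + 0.5 × (-2.94)
   = 2.50 + 1.9 − 3.15 − 1.47 = -0.22

-0.22%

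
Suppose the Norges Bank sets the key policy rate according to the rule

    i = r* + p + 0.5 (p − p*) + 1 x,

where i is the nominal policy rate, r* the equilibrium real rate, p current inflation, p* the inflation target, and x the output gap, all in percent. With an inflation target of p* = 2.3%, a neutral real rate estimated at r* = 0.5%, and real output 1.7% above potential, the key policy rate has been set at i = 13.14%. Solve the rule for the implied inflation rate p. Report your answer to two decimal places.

Output 1.7% above potential → x = 1.7.
Collecting p: i = r* + (1 + 0.5) p − 0.5 p* + 1 x
1.5 p = 13.14 − 0.5 + 0.5 × 2.3 − 1 × 1.7 = 12.09
p = 12.09 / 1.5 = 8.06

8.06%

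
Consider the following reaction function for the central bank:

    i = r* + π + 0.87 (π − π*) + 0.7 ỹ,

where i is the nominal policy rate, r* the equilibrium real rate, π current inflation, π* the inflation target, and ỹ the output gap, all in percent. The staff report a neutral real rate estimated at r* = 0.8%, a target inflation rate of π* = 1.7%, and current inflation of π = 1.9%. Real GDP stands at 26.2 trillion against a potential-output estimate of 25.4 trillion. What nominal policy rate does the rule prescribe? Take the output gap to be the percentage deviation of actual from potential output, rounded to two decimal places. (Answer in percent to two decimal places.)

Output gap = 100 × (26.2 − 25.4) / 25.4 = 3.15%.
i = 0.80 + 1.90 + 0.87 × (1.90 − 1.70) + 0.7 × 3.15
   = 0.80 + 1.9 + 0.174 + 2.205 = 5.08

5.08%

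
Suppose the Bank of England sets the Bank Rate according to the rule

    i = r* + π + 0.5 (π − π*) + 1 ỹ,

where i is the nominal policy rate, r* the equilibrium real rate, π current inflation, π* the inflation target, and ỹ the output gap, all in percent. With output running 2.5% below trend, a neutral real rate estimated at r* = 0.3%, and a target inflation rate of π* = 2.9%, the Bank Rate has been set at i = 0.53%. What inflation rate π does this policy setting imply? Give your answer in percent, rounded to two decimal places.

2.79%

Output 2.5% below potential → ỹ = -2.5.
Collecting π: i = r* + (1 + 0.5) π − 0.5 π* + 1 ỹ
1.5 π = 0.53 − 0.3 + 0.5 × 2.9 − 1 × (-2.5) = 4.18
π = 4.18 / 1.5 = 2.79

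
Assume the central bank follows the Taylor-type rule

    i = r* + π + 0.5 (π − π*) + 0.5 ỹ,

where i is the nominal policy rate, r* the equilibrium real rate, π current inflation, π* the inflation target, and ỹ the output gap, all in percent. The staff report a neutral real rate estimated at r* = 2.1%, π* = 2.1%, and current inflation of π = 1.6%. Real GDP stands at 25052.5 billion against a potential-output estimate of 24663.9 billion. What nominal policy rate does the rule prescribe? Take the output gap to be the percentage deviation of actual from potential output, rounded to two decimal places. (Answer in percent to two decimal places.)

4.24%

Output gap = 100 × (25052.5 − 24663.9) / 24663.9 = 1.58%.
i = 2.10 + 1.60 + 0.5 × (1.60 − 2.10) + 0.5 × 1.58
   = 2.10 + 1.6 − 0.25 + 0.79 = 4.24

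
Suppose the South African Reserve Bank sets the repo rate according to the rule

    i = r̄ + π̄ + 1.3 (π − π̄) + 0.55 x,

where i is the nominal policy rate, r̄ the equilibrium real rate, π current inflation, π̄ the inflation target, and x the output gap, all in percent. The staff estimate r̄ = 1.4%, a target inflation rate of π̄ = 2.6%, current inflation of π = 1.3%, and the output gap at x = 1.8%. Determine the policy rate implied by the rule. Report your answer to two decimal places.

3.30%

i = 1.4 + 2.6 + 1.3 × (1.3 − 2.6) + 0.55 × 1.8
   = 1.4 + 2.6 − 1.69 + 0.99 = 3.30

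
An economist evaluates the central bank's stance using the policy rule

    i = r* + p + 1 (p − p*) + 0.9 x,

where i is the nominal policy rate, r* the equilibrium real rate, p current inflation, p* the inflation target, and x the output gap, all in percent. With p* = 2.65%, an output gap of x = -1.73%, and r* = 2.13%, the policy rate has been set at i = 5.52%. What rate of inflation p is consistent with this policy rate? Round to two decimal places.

Collecting p: i = r* + (1 + 1) p − 1 p* + 0.9 x
2 p = 5.52 − 2.13 + 1 × 2.65 − 0.9 × (-1.73) = 7.597
p = 7.597 / 2 = 3.80

3.80%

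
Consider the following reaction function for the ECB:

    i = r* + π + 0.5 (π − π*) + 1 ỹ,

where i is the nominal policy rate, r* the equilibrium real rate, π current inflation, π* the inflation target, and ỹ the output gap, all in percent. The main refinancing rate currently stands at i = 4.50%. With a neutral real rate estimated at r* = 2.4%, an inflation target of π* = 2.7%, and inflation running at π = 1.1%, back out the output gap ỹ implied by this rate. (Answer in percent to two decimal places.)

1.80%

1 ỹ = 4.50 − 2.4 − 1.1 − 0.5 × (1.1 − 2.7) = 1.8
ỹ = 1.8 / 1 = 1.80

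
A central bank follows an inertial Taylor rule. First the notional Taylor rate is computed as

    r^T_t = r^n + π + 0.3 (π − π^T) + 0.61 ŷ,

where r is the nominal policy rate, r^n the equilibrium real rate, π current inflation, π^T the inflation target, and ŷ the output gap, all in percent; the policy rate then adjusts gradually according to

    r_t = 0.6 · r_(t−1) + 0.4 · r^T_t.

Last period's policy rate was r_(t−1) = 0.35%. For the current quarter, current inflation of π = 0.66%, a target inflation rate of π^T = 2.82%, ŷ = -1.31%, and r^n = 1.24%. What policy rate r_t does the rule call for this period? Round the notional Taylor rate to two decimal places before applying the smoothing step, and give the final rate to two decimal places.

r^T_t = 1.24 + 0.66 + 0.3 × (0.66 − 2.82) + 0.61 × (-1.31)
   = 1.24 + 0.66 − 0.648 − 0.7991 = 0.45
r_t = 0.6 × 0.35 + 0.4 × 0.45 = 0.21 + 0.18 = 0.39

0.39%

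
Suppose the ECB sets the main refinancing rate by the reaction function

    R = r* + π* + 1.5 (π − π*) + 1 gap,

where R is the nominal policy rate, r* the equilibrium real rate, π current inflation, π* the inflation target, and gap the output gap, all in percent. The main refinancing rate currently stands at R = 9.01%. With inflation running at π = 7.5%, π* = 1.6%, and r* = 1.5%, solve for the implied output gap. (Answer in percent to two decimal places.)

1 gap = 9.01 − 1.5 − 1.6 − 1.5 × (7.5 − 1.6) = -2.94
gap = -2.94 / 1 = -2.94

-2.94%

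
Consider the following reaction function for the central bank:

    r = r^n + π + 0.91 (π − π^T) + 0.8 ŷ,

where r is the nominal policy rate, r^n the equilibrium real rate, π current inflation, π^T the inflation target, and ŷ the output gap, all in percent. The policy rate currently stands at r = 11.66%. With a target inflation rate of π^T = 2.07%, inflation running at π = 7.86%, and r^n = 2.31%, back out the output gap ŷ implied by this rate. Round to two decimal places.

0.8 ŷ = 11.66 − 2.31 − 7.86 − 0.91 × (7.86 − 2.07) = -3.7789
ŷ = -3.7789 / 0.8 = -4.72

-4.72%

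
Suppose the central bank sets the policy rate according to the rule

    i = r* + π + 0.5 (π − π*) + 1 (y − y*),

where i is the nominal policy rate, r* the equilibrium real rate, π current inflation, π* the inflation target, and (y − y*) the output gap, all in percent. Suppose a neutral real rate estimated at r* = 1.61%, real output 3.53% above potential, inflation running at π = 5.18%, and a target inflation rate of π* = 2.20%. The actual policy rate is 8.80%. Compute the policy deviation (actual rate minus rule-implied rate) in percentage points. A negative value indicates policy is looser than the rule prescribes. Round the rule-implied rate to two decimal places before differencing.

-3.01 pp

Output 3.53% above potential → (y − y*) = 3.53.
i = 1.61 + 5.18 + 0.5 × (5.18 − 2.20) + 1 × 3.53
   = 1.61 + 5.18 + 1.49 + 3.53 = 11.81
Deviation = 8.80 − 11.81 = -3.01 pp.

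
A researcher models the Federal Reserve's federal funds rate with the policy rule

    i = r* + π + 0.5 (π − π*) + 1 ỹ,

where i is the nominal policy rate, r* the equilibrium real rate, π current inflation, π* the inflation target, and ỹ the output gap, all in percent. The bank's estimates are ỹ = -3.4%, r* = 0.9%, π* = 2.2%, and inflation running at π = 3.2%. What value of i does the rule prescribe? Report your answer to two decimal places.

i = 0.9 + 3.2 + 0.5 × (3.2 − 2.2) + 1 × (-3.4)
   = 0.9 + 3.2 + 0.5 − 3.4 = 1.20

1.20%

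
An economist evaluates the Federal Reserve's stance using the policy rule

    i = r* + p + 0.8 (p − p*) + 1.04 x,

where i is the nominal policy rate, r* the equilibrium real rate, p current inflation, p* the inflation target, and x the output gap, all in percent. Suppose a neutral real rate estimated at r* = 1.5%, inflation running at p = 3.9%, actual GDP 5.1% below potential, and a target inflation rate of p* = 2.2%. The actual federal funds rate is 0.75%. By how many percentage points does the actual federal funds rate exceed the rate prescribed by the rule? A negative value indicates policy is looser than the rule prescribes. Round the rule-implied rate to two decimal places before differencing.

-0.71 pp

Output 5.1% below potential → x = -5.1.
i = 1.5 + 3.9 + 0.8 × (3.9 − 2.2) + 1.04 × (-5.1)
   = 1.5 + 3.9 + 1.36 − 5.304 = 1.46
Deviation = 0.75 − 1.46 = -0.71 pp.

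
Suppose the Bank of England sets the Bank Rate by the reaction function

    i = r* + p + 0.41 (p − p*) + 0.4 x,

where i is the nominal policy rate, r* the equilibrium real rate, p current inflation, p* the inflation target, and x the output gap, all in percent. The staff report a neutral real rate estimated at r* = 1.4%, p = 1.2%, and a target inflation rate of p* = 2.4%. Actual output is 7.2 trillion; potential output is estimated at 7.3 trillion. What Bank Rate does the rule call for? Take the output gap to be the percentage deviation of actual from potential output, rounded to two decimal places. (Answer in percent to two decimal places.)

1.56%

Output gap = 100 × (7.2 − 7.3) / 7.3 = -1.37%.
i = 1.40 + 1.20 + 0.41 × (1.20 − 2.40) + 0.4 × (-1.37)
   = 1.40 + 1.2 − 0.492 − 0.548 = 1.56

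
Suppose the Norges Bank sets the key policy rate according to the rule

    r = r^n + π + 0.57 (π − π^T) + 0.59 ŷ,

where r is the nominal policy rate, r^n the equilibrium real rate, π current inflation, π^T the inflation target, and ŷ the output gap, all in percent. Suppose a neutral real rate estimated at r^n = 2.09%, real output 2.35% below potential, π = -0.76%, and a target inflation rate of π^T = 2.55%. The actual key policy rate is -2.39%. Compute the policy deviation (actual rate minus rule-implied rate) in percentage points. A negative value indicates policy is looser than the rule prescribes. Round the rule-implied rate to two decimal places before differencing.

-0.45 pp

Output 2.35% below potential → ŷ = -2.35.
r = 2.09 + (-0.76) + 0.57 × (-0.76 − 2.55) + 0.59 × (-2.35)
   = 2.09 − 0.76 − 1.8867 − 1.3865 = -1.94
Deviation = -2.39 − (-1.94) = -0.45 pp.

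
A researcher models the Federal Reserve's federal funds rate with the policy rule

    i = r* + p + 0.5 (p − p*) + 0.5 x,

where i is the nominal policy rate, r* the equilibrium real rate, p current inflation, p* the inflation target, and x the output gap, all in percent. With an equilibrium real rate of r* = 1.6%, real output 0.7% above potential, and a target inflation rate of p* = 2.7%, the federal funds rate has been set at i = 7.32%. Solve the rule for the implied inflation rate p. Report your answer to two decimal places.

Output 0.7% above potential → x = 0.7.
Collecting p: i = r* + (1 + 0.5) p − 0.5 p* + 0.5 x
1.5 p = 7.32 − 1.6 + 0.5 × 2.7 − 0.5 × 0.7 = 6.72
p = 6.72 / 1.5 = 4.48

4.48%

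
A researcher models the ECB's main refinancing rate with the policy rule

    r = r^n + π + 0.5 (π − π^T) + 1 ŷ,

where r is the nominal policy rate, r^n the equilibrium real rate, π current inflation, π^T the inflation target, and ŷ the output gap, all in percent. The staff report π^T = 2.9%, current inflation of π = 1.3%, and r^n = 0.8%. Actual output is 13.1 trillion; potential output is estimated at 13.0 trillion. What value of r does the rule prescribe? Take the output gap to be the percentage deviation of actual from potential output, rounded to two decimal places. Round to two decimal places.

2.07%

Output gap = 100 × (13.1 − 13.0) / 13.0 = 0.77%.
r = 0.80 + 1.30 + 0.5 × (1.30 − 2.90) + 1 × 0.77
   = 0.80 + 1.3 − 0.8 + 0.77 = 2.07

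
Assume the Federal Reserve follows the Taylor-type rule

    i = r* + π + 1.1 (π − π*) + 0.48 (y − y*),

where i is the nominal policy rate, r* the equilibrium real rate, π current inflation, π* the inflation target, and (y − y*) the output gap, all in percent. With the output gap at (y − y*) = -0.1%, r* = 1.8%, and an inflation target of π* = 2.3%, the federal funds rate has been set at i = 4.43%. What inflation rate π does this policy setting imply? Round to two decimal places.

Collecting π: i = r* + (1 + 1.1) π − 1.1 π* + 0.48 (y − y*)
2.1 π = 4.43 − 1.8 + 1.1 × 2.3 − 0.48 × (-0.1) = 5.208
π = 5.208 / 2.1 = 2.48

2.48%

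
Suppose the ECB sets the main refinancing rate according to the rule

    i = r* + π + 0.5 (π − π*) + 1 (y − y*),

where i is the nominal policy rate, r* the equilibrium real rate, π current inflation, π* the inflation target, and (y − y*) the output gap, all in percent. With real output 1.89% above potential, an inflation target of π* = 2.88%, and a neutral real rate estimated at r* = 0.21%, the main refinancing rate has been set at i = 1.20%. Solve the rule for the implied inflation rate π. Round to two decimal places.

0.36%

Output 1.89% above potential → (y − y*) = 1.89.
Collecting π: i = r* + (1 + 0.5) π − 0.5 π* + 1 (y − y*)
1.5 π = 1.20 − 0.21 + 0.5 × 2.88 − 1 × 1.89 = 0.54
π = 0.54 / 1.5 = 0.36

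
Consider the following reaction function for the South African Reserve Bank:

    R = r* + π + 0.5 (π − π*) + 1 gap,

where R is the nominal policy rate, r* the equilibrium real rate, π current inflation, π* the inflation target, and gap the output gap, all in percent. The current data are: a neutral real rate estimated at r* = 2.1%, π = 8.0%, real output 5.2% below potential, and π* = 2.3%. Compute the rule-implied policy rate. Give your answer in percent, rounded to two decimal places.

7.75%

Output 5.2% below potential → gap = -5.2.
R = 2.1 + 8.0 + 0.5 × (8.0 − 2.3) + 1 × (-5.2)
   = 2.1 + 8 + 2.85 − 5.2 = 7.75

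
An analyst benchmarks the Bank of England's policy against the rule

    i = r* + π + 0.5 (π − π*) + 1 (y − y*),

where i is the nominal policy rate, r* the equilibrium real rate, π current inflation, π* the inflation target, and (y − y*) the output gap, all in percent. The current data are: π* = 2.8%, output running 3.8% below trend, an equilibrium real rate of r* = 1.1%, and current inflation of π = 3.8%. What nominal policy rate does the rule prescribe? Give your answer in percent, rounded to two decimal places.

Output 3.8% below potential → (y − y*) = -3.8.
i = 1.1 + 3.8 + 0.5 × (3.8 − 2.8) + 1 × (-3.8)
   = 1.1 + 3.8 + 0.5 − 3.8 = 1.60

1.60%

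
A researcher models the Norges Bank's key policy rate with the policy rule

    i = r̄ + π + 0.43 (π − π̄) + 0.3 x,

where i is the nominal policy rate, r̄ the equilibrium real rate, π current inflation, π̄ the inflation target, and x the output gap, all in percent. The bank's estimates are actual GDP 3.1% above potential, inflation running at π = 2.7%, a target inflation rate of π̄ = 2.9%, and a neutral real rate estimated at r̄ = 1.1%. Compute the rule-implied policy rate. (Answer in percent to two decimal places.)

Output 3.1% above potential → x = 3.1.
i = 1.1 + 2.7 + 0.43 × (2.7 − 2.9) + 0.3 × 3.1
   = 1.1 + 2.7 − 0.086 + 0.93 = 4.64

4.64%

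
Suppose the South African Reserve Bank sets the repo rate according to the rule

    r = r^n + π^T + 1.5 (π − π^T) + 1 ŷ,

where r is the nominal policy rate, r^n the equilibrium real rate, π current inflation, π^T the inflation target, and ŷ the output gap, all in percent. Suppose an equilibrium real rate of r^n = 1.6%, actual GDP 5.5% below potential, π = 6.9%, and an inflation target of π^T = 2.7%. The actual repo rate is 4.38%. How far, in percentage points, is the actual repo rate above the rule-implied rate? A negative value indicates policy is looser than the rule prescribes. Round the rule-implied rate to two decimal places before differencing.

Output 5.5% below potential → ŷ = -5.5.
r = 1.6 + 2.7 + 1.5 × (6.9 − 2.7) + 1 × (-5.5)
   = 1.6 + 2.7 + 6.3 − 5.5 = 5.10
Deviation = 4.38 − 5.10 = -0.72 pp.

-0.72 pp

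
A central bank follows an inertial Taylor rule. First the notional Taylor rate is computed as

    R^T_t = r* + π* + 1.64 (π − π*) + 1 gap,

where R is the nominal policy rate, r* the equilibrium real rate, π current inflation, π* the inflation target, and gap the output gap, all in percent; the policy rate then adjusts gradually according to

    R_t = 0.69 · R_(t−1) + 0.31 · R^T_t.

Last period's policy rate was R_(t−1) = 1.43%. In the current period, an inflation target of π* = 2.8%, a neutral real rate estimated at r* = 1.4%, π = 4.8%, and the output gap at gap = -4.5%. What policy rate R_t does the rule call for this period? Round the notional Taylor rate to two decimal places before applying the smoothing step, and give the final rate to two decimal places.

R^T_t = 1.4 + 2.8 + 1.64 × (4.8 − 2.8) + 1 × (-4.5)
   = 1.4 + 2.8 + 3.28 − 4.5 = 2.98
R_t = 0.69 × 1.43 + 0.31 × 2.98 = 0.9867 + 0.9238 = 1.91

1.91%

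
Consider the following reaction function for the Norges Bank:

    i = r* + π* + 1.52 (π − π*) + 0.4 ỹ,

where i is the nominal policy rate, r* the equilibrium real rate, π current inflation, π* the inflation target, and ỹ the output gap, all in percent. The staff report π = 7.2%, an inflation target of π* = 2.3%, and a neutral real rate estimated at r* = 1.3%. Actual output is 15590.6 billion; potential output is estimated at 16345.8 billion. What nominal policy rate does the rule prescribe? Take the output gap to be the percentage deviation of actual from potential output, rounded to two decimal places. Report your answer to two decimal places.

9.20%

Output gap = 100 × (15590.6 − 16345.8) / 16345.8 = -4.62%.
i = 1.30 + 2.30 + 1.52 × (7.20 − 2.30) + 0.4 × (-4.62)
   = 1.30 + 2.3 + 7.448 − 1.848 = 9.20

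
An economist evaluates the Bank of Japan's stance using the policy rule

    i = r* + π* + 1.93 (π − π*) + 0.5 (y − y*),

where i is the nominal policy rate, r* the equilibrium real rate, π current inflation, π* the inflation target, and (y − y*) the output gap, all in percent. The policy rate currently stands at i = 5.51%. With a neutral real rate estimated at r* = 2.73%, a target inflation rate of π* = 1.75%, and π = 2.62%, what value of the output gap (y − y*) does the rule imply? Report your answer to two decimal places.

-1.30%

0.5 (y − y*) = 5.51 − 2.73 − 1.75 − 1.93 × (2.62 − 1.75) = -0.6491
(y − y*) = -0.6491 / 0.5 = -1.30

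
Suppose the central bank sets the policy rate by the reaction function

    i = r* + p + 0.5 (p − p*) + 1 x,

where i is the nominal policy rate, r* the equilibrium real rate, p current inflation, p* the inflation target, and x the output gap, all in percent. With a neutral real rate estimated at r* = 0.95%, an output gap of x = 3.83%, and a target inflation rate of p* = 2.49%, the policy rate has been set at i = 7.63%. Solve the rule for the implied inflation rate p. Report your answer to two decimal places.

2.73%

Collecting p: i = r* + (1 + 0.5) p − 0.5 p* + 1 x
1.5 p = 7.63 − 0.95 + 0.5 × 2.49 − 1 × 3.83 = 4.095
p = 4.095 / 1.5 = 2.73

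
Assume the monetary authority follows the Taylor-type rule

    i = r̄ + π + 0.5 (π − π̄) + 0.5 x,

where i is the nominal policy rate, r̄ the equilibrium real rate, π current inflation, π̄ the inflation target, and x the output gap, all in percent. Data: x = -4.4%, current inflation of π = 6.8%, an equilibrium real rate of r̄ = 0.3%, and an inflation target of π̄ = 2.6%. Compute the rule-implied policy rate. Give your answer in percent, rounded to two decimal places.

i = 0.3 + 6.8 + 0.5 × (6.8 − 2.6) + 0.5 × (-4.4)
   = 0.3 + 6.8 + 2.1 − 2.2 = 7.00

7.00%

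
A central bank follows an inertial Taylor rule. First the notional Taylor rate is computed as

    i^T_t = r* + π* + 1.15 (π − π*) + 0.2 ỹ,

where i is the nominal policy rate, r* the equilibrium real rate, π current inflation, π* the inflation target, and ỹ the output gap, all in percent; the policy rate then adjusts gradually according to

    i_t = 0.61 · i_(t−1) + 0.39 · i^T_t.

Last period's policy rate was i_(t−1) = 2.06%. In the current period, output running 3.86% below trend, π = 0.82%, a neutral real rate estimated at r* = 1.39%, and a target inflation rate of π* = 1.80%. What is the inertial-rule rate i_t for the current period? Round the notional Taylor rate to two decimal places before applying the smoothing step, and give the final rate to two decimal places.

Output 3.86% below potential → ỹ = -3.86.
i^T_t = 1.39 + 1.80 + 1.15 × (0.82 − 1.80) + 0.2 × (-3.86)
   = 1.39 + 1.8 − 1.127 − 0.772 = 1.29
i_t = 0.61 × 2.06 + 0.39 × 1.29 = 1.2566 + 0.5031 = 1.76

1.76%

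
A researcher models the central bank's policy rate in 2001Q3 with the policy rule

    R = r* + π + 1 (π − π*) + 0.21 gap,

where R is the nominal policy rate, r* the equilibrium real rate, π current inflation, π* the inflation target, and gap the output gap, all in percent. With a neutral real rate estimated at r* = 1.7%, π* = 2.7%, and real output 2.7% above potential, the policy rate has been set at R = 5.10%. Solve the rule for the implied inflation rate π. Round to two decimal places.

Output 2.7% above potential → gap = 2.7.
Collecting π: R = r* + (1 + 1) π − 1 π* + 0.21 gap
2 π = 5.10 − 1.7 + 1 × 2.7 − 0.21 × 2.7 = 5.533
π = 5.533 / 2 = 2.77

2.77%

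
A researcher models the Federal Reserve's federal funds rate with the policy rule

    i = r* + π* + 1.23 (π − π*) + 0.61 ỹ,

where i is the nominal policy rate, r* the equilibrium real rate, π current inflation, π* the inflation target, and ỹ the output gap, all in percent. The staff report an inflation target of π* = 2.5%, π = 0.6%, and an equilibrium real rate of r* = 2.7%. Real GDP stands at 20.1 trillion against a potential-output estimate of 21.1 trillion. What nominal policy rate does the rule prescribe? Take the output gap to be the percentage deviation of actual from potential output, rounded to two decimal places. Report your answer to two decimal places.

-0.03%

Output gap = 100 × (20.1 − 21.1) / 21.1 = -4.74%.
i = 2.70 + 2.50 + 1.23 × (0.60 − 2.50) + 0.61 × (-4.74)
   = 2.70 + 2.5 − 2.337 − 2.8914 = -0.03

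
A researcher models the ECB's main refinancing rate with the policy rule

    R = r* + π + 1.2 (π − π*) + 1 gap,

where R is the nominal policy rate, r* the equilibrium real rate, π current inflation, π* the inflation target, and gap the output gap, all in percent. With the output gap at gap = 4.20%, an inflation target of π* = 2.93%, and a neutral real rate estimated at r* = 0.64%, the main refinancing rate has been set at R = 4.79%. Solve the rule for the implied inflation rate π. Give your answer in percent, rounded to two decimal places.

1.58%

Collecting π: R = r* + (1 + 1.2) π − 1.2 π* + 1 gap
2.2 π = 4.79 − 0.64 + 1.2 × 2.93 − 1 × 4.20 = 3.466
π = 3.466 / 2.2 = 1.58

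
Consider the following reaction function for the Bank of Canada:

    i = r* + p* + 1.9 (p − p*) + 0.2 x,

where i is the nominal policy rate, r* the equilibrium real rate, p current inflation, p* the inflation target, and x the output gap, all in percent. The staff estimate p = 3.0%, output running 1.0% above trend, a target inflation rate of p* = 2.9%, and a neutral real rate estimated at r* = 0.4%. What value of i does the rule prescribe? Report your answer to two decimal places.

3.69%

Output 1.0% above potential → x = 1.0.
i = 0.4 + 2.9 + 1.9 × (3.0 − 2.9) + 0.2 × 1.0
   = 0.4 + 2.9 + 0.19 + 0.2 = 3.69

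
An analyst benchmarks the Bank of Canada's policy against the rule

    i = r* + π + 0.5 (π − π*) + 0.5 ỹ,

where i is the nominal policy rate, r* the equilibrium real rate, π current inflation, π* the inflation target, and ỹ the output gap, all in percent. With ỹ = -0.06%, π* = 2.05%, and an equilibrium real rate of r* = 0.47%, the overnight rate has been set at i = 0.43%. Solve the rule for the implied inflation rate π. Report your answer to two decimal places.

0.68%

Collecting π: i = r* + (1 + 0.5) π − 0.5 π* + 0.5 ỹ
1.5 π = 0.43 − 0.47 + 0.5 × 2.05 − 0.5 × (-0.06) = 1.015
π = 1.015 / 1.5 = 0.68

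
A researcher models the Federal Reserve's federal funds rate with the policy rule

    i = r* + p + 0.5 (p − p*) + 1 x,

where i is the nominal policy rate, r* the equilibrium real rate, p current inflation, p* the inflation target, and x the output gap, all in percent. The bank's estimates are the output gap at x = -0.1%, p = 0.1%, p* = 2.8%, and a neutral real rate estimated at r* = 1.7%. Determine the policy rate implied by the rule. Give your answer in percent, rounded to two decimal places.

i = 1.7 + 0.1 + 0.5 × (0.1 − 2.8) + 1 × (-0.1)
   = 1.7 + 0.1 − 1.35 − 0.1 = 0.35

0.35%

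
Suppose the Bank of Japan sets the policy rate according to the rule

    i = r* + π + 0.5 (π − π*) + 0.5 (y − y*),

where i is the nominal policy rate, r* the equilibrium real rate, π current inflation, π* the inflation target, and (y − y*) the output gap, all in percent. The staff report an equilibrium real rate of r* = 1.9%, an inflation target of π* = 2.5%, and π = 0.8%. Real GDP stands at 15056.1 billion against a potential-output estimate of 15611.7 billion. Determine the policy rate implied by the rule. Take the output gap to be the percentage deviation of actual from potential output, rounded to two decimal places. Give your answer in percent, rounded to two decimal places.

Output gap = 100 × (15056.1 − 15611.7) / 15611.7 = -3.56%.
i = 1.90 + 0.80 + 0.5 × (0.80 − 2.50) + 0.5 × (-3.56)
   = 1.90 + 0.8 − 0.85 − 1.78 = 0.07

0.07%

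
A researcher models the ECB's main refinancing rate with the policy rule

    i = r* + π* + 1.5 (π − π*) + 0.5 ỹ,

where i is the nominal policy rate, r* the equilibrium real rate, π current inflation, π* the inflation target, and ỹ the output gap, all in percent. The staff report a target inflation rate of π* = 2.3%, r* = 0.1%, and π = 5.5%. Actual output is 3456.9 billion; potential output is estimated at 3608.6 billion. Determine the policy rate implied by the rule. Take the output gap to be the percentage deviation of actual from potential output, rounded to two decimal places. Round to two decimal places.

5.10%

Output gap = 100 × (3456.9 − 3608.6) / 3608.6 = -4.20%.
i = 0.10 + 2.30 + 1.5 × (5.50 − 2.30) + 0.5 × (-4.20)
   = 0.10 + 2.3 + 4.8 − 2.1 = 5.10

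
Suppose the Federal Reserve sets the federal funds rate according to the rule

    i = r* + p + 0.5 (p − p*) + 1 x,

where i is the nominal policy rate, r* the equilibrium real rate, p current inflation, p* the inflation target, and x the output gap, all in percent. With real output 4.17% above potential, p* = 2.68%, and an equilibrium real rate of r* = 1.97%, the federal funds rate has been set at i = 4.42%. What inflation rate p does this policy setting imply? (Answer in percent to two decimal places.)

Output 4.17% above potential → x = 4.17.
Collecting p: i = r* + (1 + 0.5) p − 0.5 p* + 1 x
1.5 p = 4.42 − 1.97 + 0.5 × 2.68 − 1 × 4.17 = -0.38
p = -0.38 / 1.5 = -0.25

-0.25%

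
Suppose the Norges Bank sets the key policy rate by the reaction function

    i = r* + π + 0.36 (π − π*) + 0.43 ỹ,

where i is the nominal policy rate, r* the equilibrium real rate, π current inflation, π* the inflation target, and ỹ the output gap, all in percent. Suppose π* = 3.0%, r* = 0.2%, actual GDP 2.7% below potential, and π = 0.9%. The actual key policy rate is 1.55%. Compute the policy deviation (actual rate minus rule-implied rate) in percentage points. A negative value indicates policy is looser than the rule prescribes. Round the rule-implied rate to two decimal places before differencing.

Output 2.7% below potential → ỹ = -2.7.
i = 0.2 + 0.9 + 0.36 × (0.9 − 3.0) + 0.43 × (-2.7)
   = 0.2 + 0.9 − 0.756 − 1.161 = -0.82
Deviation = 1.55 − (-0.82) = 2.37 pp.

2.37 pp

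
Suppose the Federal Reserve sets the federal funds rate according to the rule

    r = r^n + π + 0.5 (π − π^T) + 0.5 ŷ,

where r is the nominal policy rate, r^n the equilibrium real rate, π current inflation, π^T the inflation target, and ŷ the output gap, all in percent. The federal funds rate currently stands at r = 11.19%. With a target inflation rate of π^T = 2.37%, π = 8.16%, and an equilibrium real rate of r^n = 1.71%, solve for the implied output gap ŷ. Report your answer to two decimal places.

-3.15%

0.5 ŷ = 11.19 − 1.71 − 8.16 − 0.5 × (8.16 − 2.37) = -1.575
ŷ = -1.575 / 0.5 = -3.15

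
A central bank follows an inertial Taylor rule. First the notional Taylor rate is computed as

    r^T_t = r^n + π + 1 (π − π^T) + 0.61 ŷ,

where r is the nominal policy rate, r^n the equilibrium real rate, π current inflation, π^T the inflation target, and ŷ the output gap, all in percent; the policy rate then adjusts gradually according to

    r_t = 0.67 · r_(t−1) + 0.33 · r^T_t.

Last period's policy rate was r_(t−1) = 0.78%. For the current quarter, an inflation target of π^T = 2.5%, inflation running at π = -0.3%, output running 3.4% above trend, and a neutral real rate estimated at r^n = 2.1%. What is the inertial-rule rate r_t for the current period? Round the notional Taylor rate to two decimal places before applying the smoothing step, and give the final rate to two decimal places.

0.88%

Output 3.4% above potential → ŷ = 3.4.
r^T_t = 2.1 + (-0.3) + 1 × (-0.3 − 2.5) + 0.61 × 3.4
   = 2.1 − 0.3 − 2.8 + 2.074 = 1.07
r_t = 0.67 × 0.78 + 0.33 × 1.07 = 0.5226 + 0.3531 = 0.88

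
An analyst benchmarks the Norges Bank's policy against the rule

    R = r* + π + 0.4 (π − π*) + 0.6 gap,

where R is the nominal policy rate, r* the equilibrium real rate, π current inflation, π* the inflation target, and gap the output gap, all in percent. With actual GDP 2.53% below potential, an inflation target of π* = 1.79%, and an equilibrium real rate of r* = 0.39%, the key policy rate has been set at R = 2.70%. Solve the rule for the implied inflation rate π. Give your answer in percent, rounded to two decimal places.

Output 2.53% below potential → gap = -2.53.
Collecting π: R = r* + (1 + 0.4) π − 0.4 π* + 0.6 gap
1.4 π = 2.70 − 0.39 + 0.4 × 1.79 − 0.6 × (-2.53) = 4.544
π = 4.544 / 1.4 = 3.25

3.25%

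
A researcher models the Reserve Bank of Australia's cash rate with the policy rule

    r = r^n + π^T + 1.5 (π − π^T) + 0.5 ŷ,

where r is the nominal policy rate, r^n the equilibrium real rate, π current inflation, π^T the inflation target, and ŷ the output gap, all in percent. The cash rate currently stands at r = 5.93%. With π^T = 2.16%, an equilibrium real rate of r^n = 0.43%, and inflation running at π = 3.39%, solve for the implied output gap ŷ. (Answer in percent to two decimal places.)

2.99%

0.5 ŷ = 5.93 − 0.43 − 2.16 − 1.5 × (3.39 − 2.16) = 1.495
ŷ = 1.495 / 0.5 = 2.99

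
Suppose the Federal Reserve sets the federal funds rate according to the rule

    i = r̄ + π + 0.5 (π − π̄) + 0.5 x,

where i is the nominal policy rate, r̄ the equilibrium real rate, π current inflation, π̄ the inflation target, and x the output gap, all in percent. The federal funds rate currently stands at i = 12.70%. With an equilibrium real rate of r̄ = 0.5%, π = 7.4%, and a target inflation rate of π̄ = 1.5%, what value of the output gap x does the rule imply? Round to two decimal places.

3.70%

0.5 x = 12.70 − 0.5 − 7.4 − 0.5 × (7.4 − 1.5) = 1.85
x = 1.85 / 0.5 = 3.70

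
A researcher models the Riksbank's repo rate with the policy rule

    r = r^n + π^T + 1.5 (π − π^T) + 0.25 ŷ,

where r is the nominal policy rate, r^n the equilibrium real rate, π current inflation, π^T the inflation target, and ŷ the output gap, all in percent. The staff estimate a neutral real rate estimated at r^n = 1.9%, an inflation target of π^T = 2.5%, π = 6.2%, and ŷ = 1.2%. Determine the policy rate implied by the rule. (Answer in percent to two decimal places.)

r = 1.9 + 2.5 + 1.5 × (6.2 − 2.5) + 0.25 × 1.2
   = 1.9 + 2.5 + 5.55 + 0.3 = 10.25

10.25%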